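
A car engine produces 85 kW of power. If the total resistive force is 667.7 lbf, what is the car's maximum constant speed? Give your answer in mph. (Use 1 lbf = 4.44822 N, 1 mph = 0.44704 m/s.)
Convert to SI: F = 2970.08 N
P = Fv ⇒ v = P/F = 85000 W/2970.08 N = 28.6188 m/s = 64.02 mph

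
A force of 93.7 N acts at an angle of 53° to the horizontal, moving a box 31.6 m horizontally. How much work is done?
W = F·d·cosθ = (93.7)(31.6)cos(53°) = 1782 J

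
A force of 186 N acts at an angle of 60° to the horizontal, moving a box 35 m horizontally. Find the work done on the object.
W = F·d·cosθ = (186)(35)cos(60°) = 3255 J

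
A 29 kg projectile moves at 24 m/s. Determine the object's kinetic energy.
KE = ½mv² = ½(29)(24)² = 8352.0 J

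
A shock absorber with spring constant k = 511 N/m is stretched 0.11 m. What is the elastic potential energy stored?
PE = ½kx² = ½(511)(0.11)² = 3.092 J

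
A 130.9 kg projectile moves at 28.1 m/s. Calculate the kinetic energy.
KE = ½mv² = ½(130.9)(28.1)² = 51680 J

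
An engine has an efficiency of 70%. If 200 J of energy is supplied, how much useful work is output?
W_out = η·W_in = 0.7·200 = 140.0 J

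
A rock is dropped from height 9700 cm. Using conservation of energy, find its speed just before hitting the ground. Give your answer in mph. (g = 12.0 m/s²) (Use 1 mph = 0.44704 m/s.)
Convert to SI: h = 97.0 m
mgh = ½mv² ⇒ v = √(2gh) = √(2·12.0·97.0) = 48.2494 m/s = 107.9 mph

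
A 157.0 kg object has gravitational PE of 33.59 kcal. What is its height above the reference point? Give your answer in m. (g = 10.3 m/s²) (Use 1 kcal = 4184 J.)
Convert to SI: m = 157.0 kg, PE = 140541 J
h = PE/(mg) = 140541/(157.0·10.3) = 86.91 m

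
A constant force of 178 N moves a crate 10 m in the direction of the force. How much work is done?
W = F·d = (178)(10) = 1780 J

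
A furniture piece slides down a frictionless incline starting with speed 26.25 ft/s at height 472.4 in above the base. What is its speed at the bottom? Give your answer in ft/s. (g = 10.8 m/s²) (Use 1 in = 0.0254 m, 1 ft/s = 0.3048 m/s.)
Convert to SI: v₀ = 8.001 m/s, h = 11.999 m
½mv₀² + mgh = ½mv² ⇒ v = √(v₀² + 2gh) = √(8.001² + 2·10.8·11.999) = 17.9776 m/s = 58.98 ft/s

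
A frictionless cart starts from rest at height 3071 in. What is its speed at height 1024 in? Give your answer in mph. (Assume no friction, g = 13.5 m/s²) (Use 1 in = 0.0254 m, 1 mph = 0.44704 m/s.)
Convert to SI: h₁−h₂ = 51.9938 m
mgh₁ = mgh₂ + ½mv² ⇒ v = √(2g(h₁−h₂)) = √(2·13.5·51.9938) = 37.4678 m/s = 83.81 mph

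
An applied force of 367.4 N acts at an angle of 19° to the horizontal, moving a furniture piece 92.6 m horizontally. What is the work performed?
W = F·d·cosθ = (367.4)(92.6)cos(19°) = 32170 J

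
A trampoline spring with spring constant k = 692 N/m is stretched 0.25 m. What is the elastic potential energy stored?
PE = ½kx² = ½(692)(0.25)² = 21.63 J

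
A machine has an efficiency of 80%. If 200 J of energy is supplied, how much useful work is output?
W_out = η·W_in = 0.8·200 = 160.0 J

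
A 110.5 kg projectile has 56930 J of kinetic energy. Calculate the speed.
v = √(2·KE/m) = √(2·56930/110.5) = 32.1 m/s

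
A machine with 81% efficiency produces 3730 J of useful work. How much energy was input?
W_in = W_out/η = 3730/0.81 = 4605 J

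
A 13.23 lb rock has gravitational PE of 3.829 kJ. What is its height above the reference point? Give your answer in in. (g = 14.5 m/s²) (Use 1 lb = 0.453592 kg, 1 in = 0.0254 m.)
Convert to SI: m = 6.00102 kg, PE = 3829.0 J
h = PE/(mg) = 3829.0/(6.00102·14.5) = 44.004 m = 1732 in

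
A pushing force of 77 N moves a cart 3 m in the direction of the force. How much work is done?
W = F·d = (77)(3) = 231.0 J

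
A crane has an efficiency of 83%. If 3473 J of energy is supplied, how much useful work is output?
W_out = η·W_in = 0.83·3473 = 2882.59 J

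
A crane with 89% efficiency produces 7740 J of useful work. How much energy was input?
W_in = W_out/η = 7740/0.89 = 8697 J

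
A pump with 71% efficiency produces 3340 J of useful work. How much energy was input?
W_in = W_out/η = 3340/0.71 = 4704 J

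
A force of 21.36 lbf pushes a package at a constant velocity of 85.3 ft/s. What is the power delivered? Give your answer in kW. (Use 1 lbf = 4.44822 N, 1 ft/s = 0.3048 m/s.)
Convert to SI: F = 95.014 N, v = 25.9994 m/s
P = Fv = (95.014)(25.9994) = 2470.31 W = 2.47 kW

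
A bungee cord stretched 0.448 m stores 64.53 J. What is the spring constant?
k = 2·PE/x² = 2·64.53/(0.448)² = 643.0 N/m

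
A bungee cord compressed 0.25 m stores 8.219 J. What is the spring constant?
k = 2·PE/x² = 2·8.219/(0.25)² = 263.0 N/m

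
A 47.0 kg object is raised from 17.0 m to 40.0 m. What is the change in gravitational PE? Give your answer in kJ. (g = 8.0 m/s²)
ΔPE = mgΔh = (47.0)(8.0)(23.0) = 8648.0 J = 8.648 kJ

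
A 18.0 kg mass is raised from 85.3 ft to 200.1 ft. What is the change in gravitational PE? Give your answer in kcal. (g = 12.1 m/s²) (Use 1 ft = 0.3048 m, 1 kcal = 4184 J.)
Convert to SI: m = 18.0 kg, Δh = 34.991 m
ΔPE = mgΔh = (18.0)(12.1)(34.991) = 7621.05 J = 1.821 kcal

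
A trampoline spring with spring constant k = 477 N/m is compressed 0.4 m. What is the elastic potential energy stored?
PE = ½kx² = ½(477)(0.4)² = 38.16 J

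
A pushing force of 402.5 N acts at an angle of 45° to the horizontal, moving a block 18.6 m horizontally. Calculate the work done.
W = F·d·cosθ = (402.5)(18.6)cos(45°) = 5294 J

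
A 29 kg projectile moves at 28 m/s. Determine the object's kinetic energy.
KE = ½mv² = ½(29)(28)² = 11368.0 J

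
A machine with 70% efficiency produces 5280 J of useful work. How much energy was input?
W_in = W_out/η = 5280/0.7 = 7543 J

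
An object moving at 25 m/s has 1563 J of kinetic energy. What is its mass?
m = 2·KE/v² = 2·1563/(25)² = 5.002 kg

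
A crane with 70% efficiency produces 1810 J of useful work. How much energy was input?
W_in = W_out/η = 1810/0.7 = 2586 J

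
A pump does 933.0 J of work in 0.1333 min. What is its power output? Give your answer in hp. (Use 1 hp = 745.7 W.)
Convert to SI: W = 933.0 J, t = 7.998 s
P = W/t = 933.0/7.998 = 116.654 W = 0.1564 hp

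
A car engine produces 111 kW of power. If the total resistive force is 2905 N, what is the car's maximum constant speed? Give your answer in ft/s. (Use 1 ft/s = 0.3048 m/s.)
P = Fv ⇒ v = P/F = 111000 W/2905.0 N = 38.21 m/s = 125.4 ft/s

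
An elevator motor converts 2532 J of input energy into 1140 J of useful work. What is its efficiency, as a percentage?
η = W_out/W_in = 1140/2532 = 45.02%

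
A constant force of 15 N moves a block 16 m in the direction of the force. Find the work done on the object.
W = F·d = (15)(16) = 240.0 J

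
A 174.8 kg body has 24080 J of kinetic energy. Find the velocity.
v = √(2·KE/m) = √(2·24080/174.8) = 16.6 m/s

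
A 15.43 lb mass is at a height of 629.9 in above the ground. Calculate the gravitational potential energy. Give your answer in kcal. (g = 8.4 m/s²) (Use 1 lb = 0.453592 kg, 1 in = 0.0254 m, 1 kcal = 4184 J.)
Convert to SI: m = 6.99892 kg, h = 15.9995 m
PE = mgh = (6.99892)(8.4)(15.9995) = 940.624 J = 0.2248 kcal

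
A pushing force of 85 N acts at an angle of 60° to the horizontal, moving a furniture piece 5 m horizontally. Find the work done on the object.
W = F·d·cosθ = (85)(5)cos(60°) = 212.5 J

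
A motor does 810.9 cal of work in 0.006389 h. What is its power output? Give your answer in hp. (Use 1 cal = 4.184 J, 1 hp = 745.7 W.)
Convert to SI: W = 3392.81 J, t = 23.0004 s
P = W/t = 3392.81/23.0004 = 147.511 W = 0.1978 hp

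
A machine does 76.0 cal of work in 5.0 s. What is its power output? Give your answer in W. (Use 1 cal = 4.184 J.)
Convert to SI: W = 317.984 J, t = 5.0 s
P = W/t = 317.984/5.0 = 63.6 W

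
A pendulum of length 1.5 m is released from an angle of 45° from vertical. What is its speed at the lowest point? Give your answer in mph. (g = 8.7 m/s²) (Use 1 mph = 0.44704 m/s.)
h = L(1 − cosθ) = 1.5(1 − cos45°) = 0.43934 m
v = √(2gh) = √(2·8.7·0.43934) = 2.76487 m/s = 6.185 mph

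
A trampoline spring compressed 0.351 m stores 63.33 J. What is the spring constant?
k = 2·PE/x² = 2·63.33/(0.351)² = 1028 N/m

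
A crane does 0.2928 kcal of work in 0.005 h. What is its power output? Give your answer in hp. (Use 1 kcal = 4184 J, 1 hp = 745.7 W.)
Convert to SI: W = 1225.08 J, t = 18.0 s
P = W/t = 1225.08/18.0 = 68.0597 W = 0.09127 hp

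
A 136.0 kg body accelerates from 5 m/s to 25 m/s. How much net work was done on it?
W = ΔKE = ½m(v₂² − v₁²) = ½(136.0)(25² − 5²) = 40800.0 J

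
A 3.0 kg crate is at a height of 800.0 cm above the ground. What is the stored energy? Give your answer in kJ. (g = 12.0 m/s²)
Convert to SI: m = 3.0 kg, h = 8.0 m
PE = mgh = (3.0)(12.0)(8.0) = 288.0 J = 0.288 kJ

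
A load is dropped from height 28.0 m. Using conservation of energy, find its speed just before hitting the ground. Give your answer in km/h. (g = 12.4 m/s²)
mgh = ½mv² ⇒ v = √(2gh) = √(2·12.4·28.0) = 26.3515 m/s = 94.87 km/h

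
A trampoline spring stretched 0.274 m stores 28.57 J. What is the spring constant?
k = 2·PE/x² = 2·28.57/(0.274)² = 761.1 N/m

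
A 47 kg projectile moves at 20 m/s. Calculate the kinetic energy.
KE = ½mv² = ½(47)(20)² = 9400.0 J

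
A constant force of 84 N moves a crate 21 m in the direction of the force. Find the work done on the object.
W = F·d = (84)(21) = 1764 J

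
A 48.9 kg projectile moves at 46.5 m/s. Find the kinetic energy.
KE = ½mv² = ½(48.9)(46.5)² = 52870 J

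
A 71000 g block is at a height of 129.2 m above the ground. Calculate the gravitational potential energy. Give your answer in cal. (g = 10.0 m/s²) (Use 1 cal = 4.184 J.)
Convert to SI: m = 71.0 kg, h = 129.2 m
PE = mgh = (71.0)(10.0)(129.2) = 91732.0 J = 21920 cal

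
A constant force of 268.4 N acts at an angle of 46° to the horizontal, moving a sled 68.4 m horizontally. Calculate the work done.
W = F·d·cosθ = (268.4)(68.4)cos(46°) = 12750 J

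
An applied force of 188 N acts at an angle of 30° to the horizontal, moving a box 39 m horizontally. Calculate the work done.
W = F·d·cosθ = (188)(39)cos(30°) = 6350 J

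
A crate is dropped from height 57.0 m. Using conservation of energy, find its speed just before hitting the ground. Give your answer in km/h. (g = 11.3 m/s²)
mgh = ½mv² ⇒ v = √(2gh) = √(2·11.3·57.0) = 35.8915 m/s = 129.2 km/h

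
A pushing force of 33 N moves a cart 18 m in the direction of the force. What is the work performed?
W = F·d = (33)(18) = 594.0 J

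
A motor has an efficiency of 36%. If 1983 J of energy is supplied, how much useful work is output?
W_out = η·W_in = 0.36·1983 = 713.88 J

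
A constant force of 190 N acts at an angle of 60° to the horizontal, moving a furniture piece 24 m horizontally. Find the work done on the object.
W = F·d·cosθ = (190)(24)cos(60°) = 2280 J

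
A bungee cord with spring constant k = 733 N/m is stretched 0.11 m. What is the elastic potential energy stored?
PE = ½kx² = ½(733)(0.11)² = 4.435 J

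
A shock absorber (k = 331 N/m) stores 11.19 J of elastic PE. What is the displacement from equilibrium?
x = √(2·PE/k) = √(2·11.19/331) = 0.26 m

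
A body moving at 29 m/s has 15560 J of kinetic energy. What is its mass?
m = 2·KE/v² = 2·15560/(29)² = 37.0 kg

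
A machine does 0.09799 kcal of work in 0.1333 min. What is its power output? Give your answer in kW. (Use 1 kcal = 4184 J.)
Convert to SI: W = 409.99 J, t = 7.998 s
P = W/t = 409.99/7.998 = 51.2616 W = 0.05126 kW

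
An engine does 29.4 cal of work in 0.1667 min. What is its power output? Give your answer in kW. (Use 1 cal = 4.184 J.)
Convert to SI: W = 123.01 J, t = 10.002 s
P = W/t = 123.01/10.002 = 12.2985 W = 0.0123 kW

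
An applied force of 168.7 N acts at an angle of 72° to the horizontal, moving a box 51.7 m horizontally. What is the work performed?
W = F·d·cosθ = (168.7)(51.7)cos(72°) = 2695 J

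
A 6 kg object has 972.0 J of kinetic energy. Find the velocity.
v = √(2·KE/m) = √(2·972.0/6) = 18.0 m/s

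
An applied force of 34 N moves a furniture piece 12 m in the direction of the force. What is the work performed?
W = F·d = (34)(12) = 408.0 J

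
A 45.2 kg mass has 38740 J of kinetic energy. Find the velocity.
v = √(2·KE/m) = √(2·38740/45.2) = 41.4 m/s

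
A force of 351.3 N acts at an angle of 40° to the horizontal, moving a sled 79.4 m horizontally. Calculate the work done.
W = F·d·cosθ = (351.3)(79.4)cos(40°) = 21370 J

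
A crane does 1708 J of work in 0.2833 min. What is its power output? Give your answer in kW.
Convert to SI: W = 1708.0 J, t = 16.998 s
P = W/t = 1708.0/16.998 = 100.482 W = 0.1005 kW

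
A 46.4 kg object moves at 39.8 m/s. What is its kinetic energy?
KE = ½mv² = ½(46.4)(39.8)² = 36750 J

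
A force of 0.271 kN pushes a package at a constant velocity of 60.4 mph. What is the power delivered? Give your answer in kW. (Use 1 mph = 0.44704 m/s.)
Convert to SI: F = 271.0 N, v = 27.0012 m/s
P = Fv = (271.0)(27.0012) = 7317.33 W = 7.317 kW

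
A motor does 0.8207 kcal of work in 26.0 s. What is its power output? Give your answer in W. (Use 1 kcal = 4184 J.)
Convert to SI: W = 3433.81 J, t = 26.0 s
P = W/t = 3433.81/26.0 = 132.1 W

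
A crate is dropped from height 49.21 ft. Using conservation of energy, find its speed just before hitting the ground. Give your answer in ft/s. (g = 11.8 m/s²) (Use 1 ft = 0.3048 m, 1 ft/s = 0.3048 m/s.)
Convert to SI: h = 14.9992 m
mgh = ½mv² ⇒ v = √(2gh) = √(2·11.8·14.9992) = 18.8144 m/s = 61.73 ft/s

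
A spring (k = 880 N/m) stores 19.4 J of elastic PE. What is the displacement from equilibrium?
x = √(2·PE/k) = √(2·19.4/880) = 0.21 m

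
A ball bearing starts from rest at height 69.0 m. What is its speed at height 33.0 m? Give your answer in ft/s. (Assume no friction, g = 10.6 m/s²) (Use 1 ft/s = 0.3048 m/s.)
mgh₁ = mgh₂ + ½mv² ⇒ v = √(2g(h₁−h₂)) = √(2·10.6·36.0) = 27.6261 m/s = 90.64 ft/s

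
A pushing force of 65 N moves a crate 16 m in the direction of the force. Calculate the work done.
W = F·d = (65)(16) = 1040 J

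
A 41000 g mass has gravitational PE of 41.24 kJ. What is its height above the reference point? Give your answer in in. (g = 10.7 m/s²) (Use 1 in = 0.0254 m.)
Convert to SI: m = 41.0 kg, PE = 41240.0 J
h = PE/(mg) = 41240.0/(41.0·10.7) = 94.005 m = 3701 in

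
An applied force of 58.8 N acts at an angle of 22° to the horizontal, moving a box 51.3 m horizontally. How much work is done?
W = F·d·cosθ = (58.8)(51.3)cos(22°) = 2797 J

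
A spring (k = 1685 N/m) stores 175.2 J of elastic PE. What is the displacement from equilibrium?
x = √(2·PE/k) = √(2·175.2/1685) = 0.456 m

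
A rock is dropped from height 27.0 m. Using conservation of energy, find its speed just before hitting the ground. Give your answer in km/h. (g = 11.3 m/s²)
mgh = ½mv² ⇒ v = √(2gh) = √(2·11.3·27.0) = 24.7022 m/s = 88.93 km/h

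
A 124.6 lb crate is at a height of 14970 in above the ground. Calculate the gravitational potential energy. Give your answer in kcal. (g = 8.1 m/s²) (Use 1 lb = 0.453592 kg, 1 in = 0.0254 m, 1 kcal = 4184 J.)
Convert to SI: m = 56.5176 kg, h = 380.238 m
PE = mgh = (56.5176)(8.1)(380.238) = 174070 J = 41.6 kcal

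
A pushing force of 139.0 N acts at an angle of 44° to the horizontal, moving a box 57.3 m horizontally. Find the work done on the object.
W = F·d·cosθ = (139.0)(57.3)cos(44°) = 5729 J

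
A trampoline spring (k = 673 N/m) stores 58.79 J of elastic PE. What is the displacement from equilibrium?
x = √(2·PE/k) = √(2·58.79/673) = 0.418 m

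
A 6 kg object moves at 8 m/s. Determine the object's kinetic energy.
KE = ½mv² = ½(6)(8)² = 192.0 J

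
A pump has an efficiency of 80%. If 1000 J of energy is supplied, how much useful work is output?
W_out = η·W_in = 0.8·1000 = 800.0 J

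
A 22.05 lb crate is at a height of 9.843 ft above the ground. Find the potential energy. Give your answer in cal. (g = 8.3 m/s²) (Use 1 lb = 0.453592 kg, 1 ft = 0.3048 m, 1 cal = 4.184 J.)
Convert to SI: m = 10.0017 kg, h = 3.00015 m
PE = mgh = (10.0017)(8.3)(3.00015) = 249.055 J = 59.53 cal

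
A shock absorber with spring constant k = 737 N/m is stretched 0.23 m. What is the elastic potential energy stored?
PE = ½kx² = ½(737)(0.23)² = 19.49 J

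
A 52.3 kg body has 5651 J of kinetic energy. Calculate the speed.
v = √(2·KE/m) = √(2·5651/52.3) = 14.7 m/s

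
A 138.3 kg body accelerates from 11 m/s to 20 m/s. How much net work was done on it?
W = ΔKE = ½m(v₂² − v₁²) = ½(138.3)(20² − 11²) = 19292.85 J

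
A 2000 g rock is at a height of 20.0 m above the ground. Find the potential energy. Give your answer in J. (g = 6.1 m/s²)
Convert to SI: m = 2.0 kg, h = 20.0 m
PE = mgh = (2.0)(6.1)(20.0) = 244.0 J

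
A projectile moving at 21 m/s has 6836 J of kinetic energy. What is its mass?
m = 2·KE/v² = 2·6836/(21)² = 31.0 kg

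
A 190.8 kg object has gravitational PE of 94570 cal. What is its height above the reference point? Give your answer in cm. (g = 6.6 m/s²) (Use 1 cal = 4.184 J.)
Convert to SI: m = 190.8 kg, PE = 395681 J
h = PE/(mg) = 395681/(190.8·6.6) = 314.212 m = 31420 cm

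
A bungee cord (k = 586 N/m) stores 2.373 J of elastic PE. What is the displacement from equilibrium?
x = √(2·PE/k) = √(2·2.373/586) = 0.08999 m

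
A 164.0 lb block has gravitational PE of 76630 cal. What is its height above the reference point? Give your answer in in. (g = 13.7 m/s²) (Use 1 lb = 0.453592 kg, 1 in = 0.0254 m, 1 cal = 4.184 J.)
Convert to SI: m = 74.3891 kg, PE = 320620 J
h = PE/(mg) = 320620/(74.3891·13.7) = 314.601 m = 12390 in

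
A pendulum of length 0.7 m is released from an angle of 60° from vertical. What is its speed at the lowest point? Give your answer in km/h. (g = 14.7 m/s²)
h = L(1 − cosθ) = 0.7(1 − cos60°) = 0.35 m
v = √(2gh) = √(2·14.7·0.35) = 3.2078 m/s = 11.55 km/h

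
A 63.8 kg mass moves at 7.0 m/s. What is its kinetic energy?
KE = ½mv² = ½(63.8)(7.0)² = 1563 J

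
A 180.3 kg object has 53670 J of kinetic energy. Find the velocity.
v = √(2·KE/m) = √(2·53670/180.3) = 24.4 m/s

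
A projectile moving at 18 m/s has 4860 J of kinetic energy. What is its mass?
m = 2·KE/v² = 2·4860/(18)² = 30.0 kg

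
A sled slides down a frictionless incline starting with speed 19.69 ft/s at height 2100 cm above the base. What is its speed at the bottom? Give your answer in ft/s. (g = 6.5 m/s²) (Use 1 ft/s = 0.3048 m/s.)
Convert to SI: v₀ = 6.00151 m/s, h = 21.0 m
½mv₀² + mgh = ½mv² ⇒ v = √(v₀² + 2gh) = √(6.00151² + 2·6.5·21.0) = 17.5789 m/s = 57.67 ft/s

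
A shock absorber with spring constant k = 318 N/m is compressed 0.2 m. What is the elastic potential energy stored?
PE = ½kx² = ½(318)(0.2)² = 6.36 J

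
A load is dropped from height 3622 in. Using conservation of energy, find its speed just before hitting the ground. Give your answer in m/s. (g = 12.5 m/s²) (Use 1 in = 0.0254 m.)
Convert to SI: h = 91.9988 m
mgh = ½mv² ⇒ v = √(2gh) = √(2·12.5·91.9988) = 47.96 m/s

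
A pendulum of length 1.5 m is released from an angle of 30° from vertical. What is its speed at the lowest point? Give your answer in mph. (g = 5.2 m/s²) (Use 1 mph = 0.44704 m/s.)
h = L(1 − cosθ) = 1.5(1 − cos30°) = 0.200962 m
v = √(2gh) = √(2·5.2·0.200962) = 1.44568 m/s = 3.234 mph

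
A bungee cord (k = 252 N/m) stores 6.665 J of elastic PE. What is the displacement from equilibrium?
x = √(2·PE/k) = √(2·6.665/252) = 0.23 m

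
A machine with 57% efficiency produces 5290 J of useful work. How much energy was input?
W_in = W_out/η = 5290/0.57 = 9281 J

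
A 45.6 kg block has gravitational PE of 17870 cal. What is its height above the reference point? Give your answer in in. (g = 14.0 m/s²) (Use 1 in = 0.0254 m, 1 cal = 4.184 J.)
Convert to SI: m = 45.6 kg, PE = 74768.1 J
h = PE/(mg) = 74768.1/(45.6·14.0) = 117.118 m = 4611 in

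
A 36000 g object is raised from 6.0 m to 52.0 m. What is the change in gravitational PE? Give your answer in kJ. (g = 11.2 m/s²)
Convert to SI: m = 36.0 kg, Δh = 46.0 m
ΔPE = mgΔh = (36.0)(11.2)(46.0) = 18547.2 J = 18.55 kJ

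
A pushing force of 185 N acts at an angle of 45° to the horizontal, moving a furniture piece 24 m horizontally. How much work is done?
W = F·d·cosθ = (185)(24)cos(45°) = 3140 J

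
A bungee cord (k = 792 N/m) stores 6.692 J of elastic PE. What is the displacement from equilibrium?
x = √(2·PE/k) = √(2·6.692/792) = 0.13 m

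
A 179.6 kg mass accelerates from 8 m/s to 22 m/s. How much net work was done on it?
W = ΔKE = ½m(v₂² − v₁²) = ½(179.6)(22² − 8²) = 37716.0 J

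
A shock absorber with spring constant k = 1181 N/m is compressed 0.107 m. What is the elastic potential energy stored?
PE = ½kx² = ½(1181)(0.107)² = 6.761 J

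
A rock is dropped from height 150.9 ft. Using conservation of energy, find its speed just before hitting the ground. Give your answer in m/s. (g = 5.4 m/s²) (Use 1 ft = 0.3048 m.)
Convert to SI: h = 45.9943 m
mgh = ½mv² ⇒ v = √(2gh) = √(2·5.4·45.9943) = 22.29 m/s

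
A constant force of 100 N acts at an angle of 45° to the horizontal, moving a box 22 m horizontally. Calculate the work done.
W = F·d·cosθ = (100)(22)cos(45°) = 1556 J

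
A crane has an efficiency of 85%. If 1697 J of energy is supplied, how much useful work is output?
W_out = η·W_in = 0.85·1697 = 1442.45 J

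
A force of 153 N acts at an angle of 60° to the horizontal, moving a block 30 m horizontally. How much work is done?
W = F·d·cosθ = (153)(30)cos(60°) = 2295 J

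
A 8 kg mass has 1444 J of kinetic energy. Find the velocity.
v = √(2·KE/m) = √(2·1444/8) = 19.0 m/s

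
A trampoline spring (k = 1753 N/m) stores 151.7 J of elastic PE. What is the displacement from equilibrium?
x = √(2·PE/k) = √(2·151.7/1753) = 0.416 m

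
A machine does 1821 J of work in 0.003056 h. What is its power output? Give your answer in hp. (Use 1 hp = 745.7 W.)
Convert to SI: W = 1821.0 J, t = 11.0016 s
P = W/t = 1821.0/11.0016 = 165.521 W = 0.222 hp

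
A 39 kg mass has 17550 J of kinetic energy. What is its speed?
v = √(2·KE/m) = √(2·17550/39) = 30.0 m/s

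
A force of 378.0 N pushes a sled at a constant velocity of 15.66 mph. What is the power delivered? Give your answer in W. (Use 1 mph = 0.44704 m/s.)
Convert to SI: F = 378.0 N, v = 7.00065 m/s
P = Fv = (378.0)(7.00065) = 2646 W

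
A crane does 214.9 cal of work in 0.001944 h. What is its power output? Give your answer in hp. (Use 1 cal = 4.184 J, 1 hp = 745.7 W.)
Convert to SI: W = 899.142 J, t = 6.9984 s
P = W/t = 899.142/6.9984 = 128.478 W = 0.1723 hp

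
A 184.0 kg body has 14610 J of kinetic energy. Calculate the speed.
v = √(2·KE/m) = √(2·14610/184.0) = 12.6 m/s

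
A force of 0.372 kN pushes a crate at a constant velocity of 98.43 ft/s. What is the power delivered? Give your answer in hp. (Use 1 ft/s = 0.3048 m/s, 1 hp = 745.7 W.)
Convert to SI: F = 372.0 N, v = 30.0015 m/s
P = Fv = (372.0)(30.0015) = 11160.5 W = 14.97 hp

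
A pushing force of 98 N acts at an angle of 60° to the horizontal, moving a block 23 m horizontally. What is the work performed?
W = F·d·cosθ = (98)(23)cos(60°) = 1127 J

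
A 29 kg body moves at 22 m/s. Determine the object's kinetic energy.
KE = ½mv² = ½(29)(22)² = 7018.0 J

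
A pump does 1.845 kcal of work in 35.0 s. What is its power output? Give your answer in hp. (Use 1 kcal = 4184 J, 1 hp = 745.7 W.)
Convert to SI: W = 7719.48 J, t = 35.0 s
P = W/t = 7719.48/35.0 = 220.557 W = 0.2958 hp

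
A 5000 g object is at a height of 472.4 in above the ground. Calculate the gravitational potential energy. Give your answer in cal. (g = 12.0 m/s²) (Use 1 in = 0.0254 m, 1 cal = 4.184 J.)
Convert to SI: m = 5.0 kg, h = 11.999 m
PE = mgh = (5.0)(12.0)(11.999) = 719.938 J = 172.1 cal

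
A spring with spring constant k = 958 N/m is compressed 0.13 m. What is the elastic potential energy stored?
PE = ½kx² = ½(958)(0.13)² = 8.095 J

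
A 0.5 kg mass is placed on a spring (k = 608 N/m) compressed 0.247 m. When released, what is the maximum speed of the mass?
½kx² = ½mv² ⇒ v = x√(k/m) = (0.247)√(608/0.5) = 8.613 m/s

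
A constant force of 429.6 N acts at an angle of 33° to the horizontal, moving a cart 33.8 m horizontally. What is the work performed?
W = F·d·cosθ = (429.6)(33.8)cos(33°) = 12180 J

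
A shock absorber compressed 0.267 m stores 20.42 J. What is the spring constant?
k = 2·PE/x² = 2·20.42/(0.267)² = 572.9 N/m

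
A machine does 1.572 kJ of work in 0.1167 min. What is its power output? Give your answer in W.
Convert to SI: W = 1572.0 J, t = 7.002 s
P = W/t = 1572.0/7.002 = 224.5 W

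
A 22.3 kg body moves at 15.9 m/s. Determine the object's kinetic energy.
KE = ½mv² = ½(22.3)(15.9)² = 2819 J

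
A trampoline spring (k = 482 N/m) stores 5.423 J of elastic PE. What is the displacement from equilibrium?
x = √(2·PE/k) = √(2·5.423/482) = 0.15 m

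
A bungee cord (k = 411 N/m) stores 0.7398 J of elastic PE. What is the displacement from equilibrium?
x = √(2·PE/k) = √(2·0.7398/411) = 0.06 m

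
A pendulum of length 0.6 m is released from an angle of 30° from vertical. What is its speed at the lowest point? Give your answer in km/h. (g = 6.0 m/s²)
h = L(1 − cosθ) = 0.6(1 − cos30°) = 0.0803848 m
v = √(2gh) = √(2·6.0·0.0803848) = 0.982149 m/s = 3.536 km/h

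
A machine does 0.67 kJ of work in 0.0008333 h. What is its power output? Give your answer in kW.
Convert to SI: W = 670.0 J, t = 2.99988 s
P = W/t = 670.0/2.99988 = 223.342 W = 0.2233 kW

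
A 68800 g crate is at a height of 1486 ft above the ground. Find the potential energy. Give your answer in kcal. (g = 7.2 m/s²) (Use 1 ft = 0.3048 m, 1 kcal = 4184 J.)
Convert to SI: m = 68.8 kg, h = 452.933 m
PE = mgh = (68.8)(7.2)(452.933) = 224365 J = 53.62 kcal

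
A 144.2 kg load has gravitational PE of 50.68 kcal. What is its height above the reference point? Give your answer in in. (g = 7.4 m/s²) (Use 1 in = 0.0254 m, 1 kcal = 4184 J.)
Convert to SI: m = 144.2 kg, PE = 212045 J
h = PE/(mg) = 212045/(144.2·7.4) = 198.715 m = 7823 in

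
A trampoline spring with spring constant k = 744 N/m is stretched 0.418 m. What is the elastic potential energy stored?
PE = ½kx² = ½(744)(0.418)² = 65.0 J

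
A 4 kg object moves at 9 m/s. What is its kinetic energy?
KE = ½mv² = ½(4)(9)² = 162.0 J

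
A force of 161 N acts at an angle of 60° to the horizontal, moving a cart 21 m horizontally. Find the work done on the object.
W = F·d·cosθ = (161)(21)cos(60°) = 1691 J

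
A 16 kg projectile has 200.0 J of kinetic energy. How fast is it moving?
v = √(2·KE/m) = √(2·200.0/16) = 5.0 m/s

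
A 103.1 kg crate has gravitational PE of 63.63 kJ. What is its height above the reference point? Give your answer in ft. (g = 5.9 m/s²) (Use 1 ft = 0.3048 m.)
Convert to SI: m = 103.1 kg, PE = 63630.0 J
h = PE/(mg) = 63630.0/(103.1·5.9) = 104.605 m = 343.2 ft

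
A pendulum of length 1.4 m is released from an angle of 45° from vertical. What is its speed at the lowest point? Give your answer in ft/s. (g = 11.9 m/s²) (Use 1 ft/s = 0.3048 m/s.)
h = L(1 − cosθ) = 1.4(1 − cos45°) = 0.410051 m
v = √(2gh) = √(2·11.9·0.410051) = 3.12397 m/s = 10.25 ft/s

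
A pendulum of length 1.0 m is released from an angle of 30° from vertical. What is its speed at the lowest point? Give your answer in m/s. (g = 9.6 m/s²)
h = L(1 − cosθ) = 1.0(1 − cos30°) = 0.133975 m
v = √(2gh) = √(2·9.6·0.133975) = 1.604 m/s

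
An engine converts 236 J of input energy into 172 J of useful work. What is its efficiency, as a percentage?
η = W_out/W_in = 172/236 = 72.88%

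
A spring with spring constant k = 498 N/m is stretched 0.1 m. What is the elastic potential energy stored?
PE = ½kx² = ½(498)(0.1)² = 2.49 J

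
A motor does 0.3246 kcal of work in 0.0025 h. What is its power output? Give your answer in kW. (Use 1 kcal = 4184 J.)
Convert to SI: W = 1358.13 J, t = 9.0 s
P = W/t = 1358.13/9.0 = 150.903 W = 0.1509 kW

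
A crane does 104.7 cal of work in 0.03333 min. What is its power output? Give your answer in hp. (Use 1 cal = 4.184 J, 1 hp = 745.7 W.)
Convert to SI: W = 438.065 J, t = 1.9998 s
P = W/t = 438.065/1.9998 = 219.054 W = 0.2938 hp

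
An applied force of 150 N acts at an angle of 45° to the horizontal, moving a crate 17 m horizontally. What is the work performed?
W = F·d·cosθ = (150)(17)cos(45°) = 1803 J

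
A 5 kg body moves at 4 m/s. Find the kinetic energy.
KE = ½mv² = ½(5)(4)² = 40.0 J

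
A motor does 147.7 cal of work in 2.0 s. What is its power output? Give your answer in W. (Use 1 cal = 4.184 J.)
Convert to SI: W = 617.977 J, t = 2.0 s
P = W/t = 617.977/2.0 = 309.0 W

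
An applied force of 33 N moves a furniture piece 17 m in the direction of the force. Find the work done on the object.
W = F·d = (33)(17) = 561.0 J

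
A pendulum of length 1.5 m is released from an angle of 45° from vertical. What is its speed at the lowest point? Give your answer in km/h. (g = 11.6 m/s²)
h = L(1 − cosθ) = 1.5(1 − cos45°) = 0.43934 m
v = √(2gh) = √(2·11.6·0.43934) = 3.1926 m/s = 11.49 km/h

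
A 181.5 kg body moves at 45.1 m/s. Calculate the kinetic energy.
KE = ½mv² = ½(181.5)(45.1)² = 184600 J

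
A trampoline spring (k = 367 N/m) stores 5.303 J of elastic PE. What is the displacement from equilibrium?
x = √(2·PE/k) = √(2·5.303/367) = 0.17 m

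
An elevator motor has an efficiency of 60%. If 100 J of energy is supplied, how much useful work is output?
W_out = η·W_in = 0.6·100 = 60.0 J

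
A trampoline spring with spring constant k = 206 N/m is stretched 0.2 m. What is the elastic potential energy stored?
PE = ½kx² = ½(206)(0.2)² = 4.12 J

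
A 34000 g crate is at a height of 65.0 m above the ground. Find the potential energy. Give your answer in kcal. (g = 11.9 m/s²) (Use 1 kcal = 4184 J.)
Convert to SI: m = 34.0 kg, h = 65.0 m
PE = mgh = (34.0)(11.9)(65.0) = 26299.0 J = 6.286 kcal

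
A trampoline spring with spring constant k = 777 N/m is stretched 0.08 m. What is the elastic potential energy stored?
PE = ½kx² = ½(777)(0.08)² = 2.486 J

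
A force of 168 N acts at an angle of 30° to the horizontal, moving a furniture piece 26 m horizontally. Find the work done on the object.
W = F·d·cosθ = (168)(26)cos(30°) = 3783 J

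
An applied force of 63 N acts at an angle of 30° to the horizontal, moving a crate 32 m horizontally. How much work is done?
W = F·d·cosθ = (63)(32)cos(30°) = 1746 J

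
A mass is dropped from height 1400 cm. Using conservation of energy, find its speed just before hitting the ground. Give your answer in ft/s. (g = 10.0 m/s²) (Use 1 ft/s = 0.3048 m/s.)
Convert to SI: h = 14.0 m
mgh = ½mv² ⇒ v = √(2gh) = √(2·10.0·14.0) = 16.7332 m/s = 54.9 ft/s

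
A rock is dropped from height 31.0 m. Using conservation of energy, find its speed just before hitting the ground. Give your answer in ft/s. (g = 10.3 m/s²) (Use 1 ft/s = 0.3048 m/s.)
mgh = ½mv² ⇒ v = √(2gh) = √(2·10.3·31.0) = 25.2705 m/s = 82.91 ft/s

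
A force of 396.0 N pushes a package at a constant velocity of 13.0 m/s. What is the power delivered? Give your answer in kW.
P = Fv = (396.0)(13.0) = 5148.0 W = 5.148 kW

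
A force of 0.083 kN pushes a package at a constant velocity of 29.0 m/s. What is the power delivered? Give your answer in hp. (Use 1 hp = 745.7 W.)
Convert to SI: F = 83.0 N, v = 29.0 m/s
P = Fv = (83.0)(29.0) = 2407.0 W = 3.228 hp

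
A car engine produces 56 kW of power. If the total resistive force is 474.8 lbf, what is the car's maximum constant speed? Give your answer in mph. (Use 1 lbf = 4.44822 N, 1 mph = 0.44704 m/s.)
Convert to SI: F = 2112.01 N
P = Fv ⇒ v = P/F = 56000 W/2112.01 N = 26.515 m/s = 59.31 mph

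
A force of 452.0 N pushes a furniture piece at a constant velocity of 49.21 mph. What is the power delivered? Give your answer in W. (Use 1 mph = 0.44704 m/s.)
Convert to SI: F = 452.0 N, v = 21.9988 m/s
P = Fv = (452.0)(21.9988) = 9943 W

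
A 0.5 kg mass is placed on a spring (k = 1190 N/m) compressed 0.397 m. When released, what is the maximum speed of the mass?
½kx² = ½mv² ⇒ v = x√(k/m) = (0.397)√(1190/0.5) = 19.37 m/s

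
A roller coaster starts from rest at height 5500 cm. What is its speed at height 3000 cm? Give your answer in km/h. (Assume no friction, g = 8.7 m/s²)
Convert to SI: h₁−h₂ = 25.0 m
mgh₁ = mgh₂ + ½mv² ⇒ v = √(2g(h₁−h₂)) = √(2·8.7·25.0) = 20.8567 m/s = 75.08 km/h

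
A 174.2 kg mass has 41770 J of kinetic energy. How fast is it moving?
v = √(2·KE/m) = √(2·41770/174.2) = 21.9 m/s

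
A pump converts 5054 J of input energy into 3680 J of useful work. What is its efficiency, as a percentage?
η = W_out/W_in = 3680/5054 = 72.81%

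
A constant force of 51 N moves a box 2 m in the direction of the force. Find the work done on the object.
W = F·d = (51)(2) = 102.0 J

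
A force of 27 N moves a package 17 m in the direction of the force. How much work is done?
W = F·d = (27)(17) = 459.0 J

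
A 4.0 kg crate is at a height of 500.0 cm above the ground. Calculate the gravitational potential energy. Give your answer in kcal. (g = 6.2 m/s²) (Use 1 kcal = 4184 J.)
Convert to SI: m = 4.0 kg, h = 5.0 m
PE = mgh = (4.0)(6.2)(5.0) = 124.0 J = 0.02964 kcal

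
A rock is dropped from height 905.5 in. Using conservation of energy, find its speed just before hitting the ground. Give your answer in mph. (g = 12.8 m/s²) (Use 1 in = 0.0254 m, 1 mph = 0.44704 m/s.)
Convert to SI: h = 22.9997 m
mgh = ½mv² ⇒ v = √(2gh) = √(2·12.8·22.9997) = 24.265 m/s = 54.28 mph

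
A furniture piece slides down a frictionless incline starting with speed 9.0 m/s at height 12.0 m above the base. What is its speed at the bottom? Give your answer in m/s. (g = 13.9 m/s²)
½mv₀² + mgh = ½mv² ⇒ v = √(v₀² + 2gh) = √(9.0² + 2·13.9·12.0) = 20.36 m/s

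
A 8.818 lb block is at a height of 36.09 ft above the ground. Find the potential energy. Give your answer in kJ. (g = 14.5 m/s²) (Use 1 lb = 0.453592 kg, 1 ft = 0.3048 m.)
Convert to SI: m = 3.99977 kg, h = 11.0002 m
PE = mgh = (3.99977)(14.5)(11.0002) = 637.977 J = 0.638 kJ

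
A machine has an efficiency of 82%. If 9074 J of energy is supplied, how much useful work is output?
W_out = η·W_in = 0.82·9074 = 7440.68 J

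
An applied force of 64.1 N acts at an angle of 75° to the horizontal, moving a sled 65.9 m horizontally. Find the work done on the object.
W = F·d·cosθ = (64.1)(65.9)cos(75°) = 1093 J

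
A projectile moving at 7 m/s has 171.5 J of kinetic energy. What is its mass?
m = 2·KE/v² = 2·171.5/(7)² = 7.0 kg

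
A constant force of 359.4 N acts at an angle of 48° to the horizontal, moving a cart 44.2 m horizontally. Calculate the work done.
W = F·d·cosθ = (359.4)(44.2)cos(48°) = 10630 J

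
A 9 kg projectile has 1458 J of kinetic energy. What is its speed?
v = √(2·KE/m) = √(2·1458/9) = 18.0 m/s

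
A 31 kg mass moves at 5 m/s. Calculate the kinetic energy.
KE = ½mv² = ½(31)(5)² = 387.5 J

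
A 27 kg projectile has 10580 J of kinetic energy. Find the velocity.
v = √(2·KE/m) = √(2·10580/27) = 27.99 m/s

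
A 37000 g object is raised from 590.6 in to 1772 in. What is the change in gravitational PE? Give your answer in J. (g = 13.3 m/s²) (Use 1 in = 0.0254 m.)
Convert to SI: m = 37.0 kg, Δh = 30.0076 m
ΔPE = mgΔh = (37.0)(13.3)(30.0076) = 14770 J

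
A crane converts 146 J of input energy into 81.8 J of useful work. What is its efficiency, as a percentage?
η = W_out/W_in = 81.8/146 = 56.03%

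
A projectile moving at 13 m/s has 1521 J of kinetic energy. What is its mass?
m = 2·KE/v² = 2·1521/(13)² = 18.0 kg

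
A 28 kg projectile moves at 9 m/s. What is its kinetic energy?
KE = ½mv² = ½(28)(9)² = 1134.0 J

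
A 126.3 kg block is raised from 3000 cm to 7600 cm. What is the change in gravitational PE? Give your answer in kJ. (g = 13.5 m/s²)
Convert to SI: m = 126.3 kg, Δh = 46.0 m
ΔPE = mgΔh = (126.3)(13.5)(46.0) = 78432.3 J = 78.43 kJ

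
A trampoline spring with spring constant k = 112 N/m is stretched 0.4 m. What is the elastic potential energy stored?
PE = ½kx² = ½(112)(0.4)² = 8.96 J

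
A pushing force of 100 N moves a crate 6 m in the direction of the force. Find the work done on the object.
W = F·d = (100)(6) = 600.0 J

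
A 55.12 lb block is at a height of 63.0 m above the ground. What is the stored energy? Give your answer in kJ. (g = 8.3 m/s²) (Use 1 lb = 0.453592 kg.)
Convert to SI: m = 25.002 kg, h = 63.0 m
PE = mgh = (25.002)(8.3)(63.0) = 13073.5 J = 13.07 kJ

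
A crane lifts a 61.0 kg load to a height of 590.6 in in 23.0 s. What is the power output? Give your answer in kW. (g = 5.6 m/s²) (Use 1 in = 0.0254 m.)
Convert to SI: m = 61.0 kg, h = 15.0012 m, t = 23.0 s
P = mgh/t = (61.0)(5.6)(15.0012)/23.0 = 222.801 W = 0.2228 kW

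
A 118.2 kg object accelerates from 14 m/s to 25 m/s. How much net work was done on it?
W = ΔKE = ½m(v₂² − v₁²) = ½(118.2)(25² − 14²) = 25353.9 J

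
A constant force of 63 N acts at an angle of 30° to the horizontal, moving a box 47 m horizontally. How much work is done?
W = F·d·cosθ = (63)(47)cos(30°) = 2564 J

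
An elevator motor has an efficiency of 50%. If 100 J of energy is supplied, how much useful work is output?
W_out = η·W_in = 0.5·100 = 50.0 J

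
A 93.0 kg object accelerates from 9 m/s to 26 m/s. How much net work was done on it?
W = ΔKE = ½m(v₂² − v₁²) = ½(93.0)(26² − 9²) = 27667.5 J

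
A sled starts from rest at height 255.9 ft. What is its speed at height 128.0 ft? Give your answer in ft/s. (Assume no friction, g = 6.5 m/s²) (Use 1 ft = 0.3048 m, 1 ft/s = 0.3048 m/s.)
Convert to SI: h₁−h₂ = 38.9839 m
mgh₁ = mgh₂ + ½mv² ⇒ v = √(2g(h₁−h₂)) = √(2·6.5·38.9839) = 22.512 m/s = 73.86 ft/s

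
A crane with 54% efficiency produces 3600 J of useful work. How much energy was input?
W_in = W_out/η = 3600/0.54 = 6667 J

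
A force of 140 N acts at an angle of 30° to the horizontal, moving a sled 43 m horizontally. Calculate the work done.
W = F·d·cosθ = (140)(43)cos(30°) = 5213 J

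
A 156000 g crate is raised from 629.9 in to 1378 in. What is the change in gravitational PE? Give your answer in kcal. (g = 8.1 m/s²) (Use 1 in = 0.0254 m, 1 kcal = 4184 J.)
Convert to SI: m = 156.0 kg, Δh = 19.0017 m
ΔPE = mgΔh = (156.0)(8.1)(19.0017) = 24010.6 J = 5.739 kcal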